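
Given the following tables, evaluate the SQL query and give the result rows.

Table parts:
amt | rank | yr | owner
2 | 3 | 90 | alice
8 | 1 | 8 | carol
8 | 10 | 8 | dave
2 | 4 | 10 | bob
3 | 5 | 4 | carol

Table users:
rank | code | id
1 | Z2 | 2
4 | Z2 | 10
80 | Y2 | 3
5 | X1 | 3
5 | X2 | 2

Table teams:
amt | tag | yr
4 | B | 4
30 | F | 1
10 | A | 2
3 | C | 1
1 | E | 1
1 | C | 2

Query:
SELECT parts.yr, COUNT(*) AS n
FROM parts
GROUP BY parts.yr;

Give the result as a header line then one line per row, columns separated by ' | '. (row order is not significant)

After GROUP BY (4 rows):
parts.yr | n
90 | 1
8 | 2
10 | 1
4 | 1

== RESULT ==
parts.yr | n
90 | 1
8 | 2
10 | 1
4 | 1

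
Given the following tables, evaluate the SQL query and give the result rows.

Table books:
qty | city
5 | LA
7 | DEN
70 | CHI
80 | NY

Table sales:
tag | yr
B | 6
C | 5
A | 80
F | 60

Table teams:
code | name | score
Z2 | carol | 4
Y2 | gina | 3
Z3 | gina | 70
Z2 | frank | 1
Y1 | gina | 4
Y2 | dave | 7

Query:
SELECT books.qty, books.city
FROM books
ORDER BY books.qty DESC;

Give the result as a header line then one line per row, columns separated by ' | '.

After SELECT (4 rows):
books.qty | books.city
5 | LA
7 | DEN
70 | CHI
80 | NY
After ORDER BY (4 rows):
books.qty | books.city
80 | NY
70 | CHI
7 | DEN
5 | LA

== RESULT ==
books.qty | books.city
80 | NY
70 | CHI
7 | DEN
5 | LA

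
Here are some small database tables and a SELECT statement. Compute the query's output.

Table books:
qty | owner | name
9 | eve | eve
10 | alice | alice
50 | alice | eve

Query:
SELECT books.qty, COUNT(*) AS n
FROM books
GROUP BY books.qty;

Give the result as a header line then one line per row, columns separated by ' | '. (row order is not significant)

After GROUP BY (3 rows):
books.qty | n
9 | 1
10 | 1
50 | 1

== RESULT ==
books.qty | n
9 | 1
10 | 1
50 | 1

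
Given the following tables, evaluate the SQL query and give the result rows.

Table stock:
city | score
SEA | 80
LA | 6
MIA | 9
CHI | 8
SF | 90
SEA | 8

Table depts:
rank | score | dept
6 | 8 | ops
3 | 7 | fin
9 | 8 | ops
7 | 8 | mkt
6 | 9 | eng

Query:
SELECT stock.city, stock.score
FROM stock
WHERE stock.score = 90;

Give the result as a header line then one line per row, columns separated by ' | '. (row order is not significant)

== RESULT ==
stock.city | stock.score
SF | 90

Derivation:
After WHERE (1 rows):
stock.city | stock.score
SF | 90
After SELECT (1 rows):
stock.city | stock.score
SF | 90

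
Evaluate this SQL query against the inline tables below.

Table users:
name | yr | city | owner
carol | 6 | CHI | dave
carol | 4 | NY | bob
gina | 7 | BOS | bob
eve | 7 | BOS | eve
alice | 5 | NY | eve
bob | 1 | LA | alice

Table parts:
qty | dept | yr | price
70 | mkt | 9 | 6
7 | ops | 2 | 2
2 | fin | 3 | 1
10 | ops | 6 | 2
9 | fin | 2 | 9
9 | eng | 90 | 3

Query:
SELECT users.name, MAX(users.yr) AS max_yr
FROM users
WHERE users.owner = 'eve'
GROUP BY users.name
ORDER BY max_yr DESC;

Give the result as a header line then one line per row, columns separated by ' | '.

After WHERE (2 rows):
users.name | users.yr | users.city | users.owner
eve | 7 | BOS | eve
alice | 5 | NY | eve
After GROUP BY (2 rows):
users.name | max_yr
eve | 7
alice | 5
After ORDER BY (2 rows):
users.name | max_yr
eve | 7
alice | 5

== RESULT ==
users.name | max_yr
eve | 7
alice | 5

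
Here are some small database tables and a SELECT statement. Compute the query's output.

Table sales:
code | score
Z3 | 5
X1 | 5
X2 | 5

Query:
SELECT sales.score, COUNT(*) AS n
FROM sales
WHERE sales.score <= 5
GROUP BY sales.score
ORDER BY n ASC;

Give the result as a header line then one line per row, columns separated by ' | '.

== RESULT ==
sales.score | n
5 | 3

Derivation:
After WHERE (3 rows):
sales.code | sales.score
Z3 | 5
X1 | 5
X2 | 5
After GROUP BY (1 rows):
sales.score | n
5 | 3
After ORDER BY (1 rows):
sales.score | n
5 | 3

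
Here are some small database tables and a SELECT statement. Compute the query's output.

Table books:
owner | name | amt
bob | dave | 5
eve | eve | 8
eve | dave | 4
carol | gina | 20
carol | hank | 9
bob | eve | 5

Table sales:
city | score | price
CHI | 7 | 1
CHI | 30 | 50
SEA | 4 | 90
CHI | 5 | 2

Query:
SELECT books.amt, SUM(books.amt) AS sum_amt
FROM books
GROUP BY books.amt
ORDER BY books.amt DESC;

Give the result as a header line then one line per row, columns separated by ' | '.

== RESULT ==
books.amt | sum_amt
20 | 20
9 | 9
8 | 8
5 | 10
4 | 4

Derivation:
After GROUP BY (5 rows):
books.amt | sum_amt
5 | 10
8 | 8
4 | 4
20 | 20
9 | 9
After ORDER BY (5 rows):
books.amt | sum_amt
20 | 20
9 | 9
8 | 8
5 | 10
4 | 4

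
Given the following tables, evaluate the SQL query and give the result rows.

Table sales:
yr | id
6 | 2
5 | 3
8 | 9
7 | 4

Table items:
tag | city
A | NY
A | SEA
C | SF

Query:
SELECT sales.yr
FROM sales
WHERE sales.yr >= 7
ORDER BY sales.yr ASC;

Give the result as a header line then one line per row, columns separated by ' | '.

== RESULT ==
sales.yr
7
8

Derivation:
After WHERE (2 rows):
sales.yr | sales.id
8 | 9
7 | 4
After SELECT (2 rows):
sales.yr
8
7
After ORDER BY (2 rows):
sales.yr
7
8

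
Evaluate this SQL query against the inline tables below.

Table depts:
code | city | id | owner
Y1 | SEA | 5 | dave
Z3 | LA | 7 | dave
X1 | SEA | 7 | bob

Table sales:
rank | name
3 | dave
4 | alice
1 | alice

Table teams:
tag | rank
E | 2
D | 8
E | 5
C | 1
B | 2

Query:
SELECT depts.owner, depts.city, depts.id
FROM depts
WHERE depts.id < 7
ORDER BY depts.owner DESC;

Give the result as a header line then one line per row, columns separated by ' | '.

After WHERE (1 rows):
depts.code | depts.city | depts.id | depts.owner
Y1 | SEA | 5 | dave
After SELECT (1 rows):
depts.owner | depts.city | depts.id
dave | SEA | 5
After ORDER BY (1 rows):
depts.owner | depts.city | depts.id
dave | SEA | 5

== RESULT ==
depts.owner | depts.city | depts.id
dave | SEA | 5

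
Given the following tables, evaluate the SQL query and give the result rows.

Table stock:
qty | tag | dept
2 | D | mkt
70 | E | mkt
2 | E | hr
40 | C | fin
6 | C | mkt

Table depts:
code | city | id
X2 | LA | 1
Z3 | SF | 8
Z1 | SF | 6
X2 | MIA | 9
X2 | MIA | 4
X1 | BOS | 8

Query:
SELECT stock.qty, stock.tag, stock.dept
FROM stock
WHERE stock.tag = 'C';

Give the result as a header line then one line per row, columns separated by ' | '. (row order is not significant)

After WHERE (2 rows):
stock.qty | stock.tag | stock.dept
40 | C | fin
6 | C | mkt
After SELECT (2 rows):
stock.qty | stock.tag | stock.dept
40 | C | fin
6 | C | mkt

== RESULT ==
stock.qty | stock.tag | stock.dept
40 | C | fin
6 | C | mkt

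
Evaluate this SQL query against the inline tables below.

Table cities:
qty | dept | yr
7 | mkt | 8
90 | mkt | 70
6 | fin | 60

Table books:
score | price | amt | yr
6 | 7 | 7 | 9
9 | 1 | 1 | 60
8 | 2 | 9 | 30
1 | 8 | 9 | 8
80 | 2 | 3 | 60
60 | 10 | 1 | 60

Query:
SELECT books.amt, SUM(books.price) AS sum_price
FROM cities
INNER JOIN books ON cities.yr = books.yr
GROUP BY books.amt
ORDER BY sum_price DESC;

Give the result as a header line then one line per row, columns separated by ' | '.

After JOIN books (4 rows):
cities.qty | cities.dept | cities.yr | books.score | books.price | books.amt | books.yr
7 | mkt | 8 | 1 | 8 | 9 | 8
6 | fin | 60 | 9 | 1 | 1 | 60
6 | fin | 60 | 80 | 2 | 3 | 60
6 | fin | 60 | 60 | 10 | 1 | 60
After GROUP BY (3 rows):
books.amt | sum_price
9 | 8
1 | 11
3 | 2
After ORDER BY (3 rows):
books.amt | sum_price
1 | 11
9 | 8
3 | 2

== RESULT ==
books.amt | sum_price
1 | 11
9 | 8
3 | 2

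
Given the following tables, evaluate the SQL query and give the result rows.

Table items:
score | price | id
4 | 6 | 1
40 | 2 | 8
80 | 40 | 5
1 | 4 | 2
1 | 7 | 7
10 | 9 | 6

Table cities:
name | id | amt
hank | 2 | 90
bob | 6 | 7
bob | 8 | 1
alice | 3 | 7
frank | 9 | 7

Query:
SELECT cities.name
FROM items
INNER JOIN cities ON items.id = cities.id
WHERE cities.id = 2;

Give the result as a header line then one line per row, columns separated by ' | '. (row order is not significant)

After JOIN cities (3 rows):
items.score | items.price | items.id | cities.name | cities.id | cities.amt
40 | 2 | 8 | bob | 8 | 1
1 | 4 | 2 | hank | 2 | 90
10 | 9 | 6 | bob | 6 | 7
After WHERE (1 rows):
items.score | items.price | items.id | cities.name | cities.id | cities.amt
1 | 4 | 2 | hank | 2 | 90
After SELECT (1 rows):
cities.name
hank

== RESULT ==
cities.name
hank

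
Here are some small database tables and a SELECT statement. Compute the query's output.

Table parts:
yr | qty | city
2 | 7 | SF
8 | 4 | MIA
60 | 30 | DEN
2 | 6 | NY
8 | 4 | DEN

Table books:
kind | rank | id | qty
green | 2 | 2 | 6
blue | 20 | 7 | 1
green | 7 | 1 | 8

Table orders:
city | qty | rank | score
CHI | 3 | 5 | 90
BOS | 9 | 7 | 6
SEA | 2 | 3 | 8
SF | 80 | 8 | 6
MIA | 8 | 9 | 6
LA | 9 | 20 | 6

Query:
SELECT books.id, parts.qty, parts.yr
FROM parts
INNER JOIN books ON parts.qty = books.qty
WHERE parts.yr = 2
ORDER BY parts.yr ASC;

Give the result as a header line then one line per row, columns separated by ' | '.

== RESULT ==
books.id | parts.qty | parts.yr
2 | 6 | 2

Derivation:
After JOIN books (1 rows):
parts.yr | parts.qty | parts.city | books.kind | books.rank | books.id | books.qty
2 | 6 | NY | green | 2 | 2 | 6
After WHERE (1 rows):
parts.yr | parts.qty | parts.city | books.kind | books.rank | books.id | books.qty
2 | 6 | NY | green | 2 | 2 | 6
After SELECT (1 rows):
books.id | parts.qty | parts.yr
2 | 6 | 2
After ORDER BY (1 rows):
books.id | parts.qty | parts.yr
2 | 6 | 2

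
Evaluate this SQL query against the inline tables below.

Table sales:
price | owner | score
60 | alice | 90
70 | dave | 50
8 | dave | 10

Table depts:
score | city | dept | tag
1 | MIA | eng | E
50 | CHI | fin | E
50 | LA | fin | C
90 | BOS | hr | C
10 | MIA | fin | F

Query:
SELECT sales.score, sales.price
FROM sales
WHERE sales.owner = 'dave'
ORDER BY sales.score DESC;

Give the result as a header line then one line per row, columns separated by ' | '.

== RESULT ==
sales.score | sales.price
50 | 70
10 | 8

Derivation:
After WHERE (2 rows):
sales.price | sales.owner | sales.score
70 | dave | 50
8 | dave | 10
After SELECT (2 rows):
sales.score | sales.price
50 | 70
10 | 8
After ORDER BY (2 rows):
sales.score | sales.price
50 | 70
10 | 8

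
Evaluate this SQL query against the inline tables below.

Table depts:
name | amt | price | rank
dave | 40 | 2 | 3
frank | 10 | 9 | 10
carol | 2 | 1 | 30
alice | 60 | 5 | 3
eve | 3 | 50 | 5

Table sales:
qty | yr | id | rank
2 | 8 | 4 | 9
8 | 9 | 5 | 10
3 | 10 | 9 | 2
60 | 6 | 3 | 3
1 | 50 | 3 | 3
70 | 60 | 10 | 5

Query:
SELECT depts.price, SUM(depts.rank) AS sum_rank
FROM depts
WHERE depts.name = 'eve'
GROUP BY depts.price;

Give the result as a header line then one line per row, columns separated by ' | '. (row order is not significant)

After WHERE (1 rows):
depts.name | depts.amt | depts.price | depts.rank
eve | 3 | 50 | 5
After GROUP BY (1 rows):
depts.price | sum_rank
50 | 5

== RESULT ==
depts.price | sum_rank
50 | 5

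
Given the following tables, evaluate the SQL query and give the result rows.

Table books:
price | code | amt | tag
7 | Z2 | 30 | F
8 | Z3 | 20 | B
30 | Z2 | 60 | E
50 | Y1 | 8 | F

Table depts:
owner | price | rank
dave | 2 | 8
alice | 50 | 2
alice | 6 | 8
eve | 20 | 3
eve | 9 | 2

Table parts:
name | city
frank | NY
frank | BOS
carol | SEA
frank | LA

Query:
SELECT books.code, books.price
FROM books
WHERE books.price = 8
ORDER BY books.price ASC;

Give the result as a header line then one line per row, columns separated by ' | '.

== RESULT ==
books.code | books.price
Z3 | 8

Derivation:
After WHERE (1 rows):
books.price | books.code | books.amt | books.tag
8 | Z3 | 20 | B
After SELECT (1 rows):
books.code | books.price
Z3 | 8
After ORDER BY (1 rows):
books.code | books.price
Z3 | 8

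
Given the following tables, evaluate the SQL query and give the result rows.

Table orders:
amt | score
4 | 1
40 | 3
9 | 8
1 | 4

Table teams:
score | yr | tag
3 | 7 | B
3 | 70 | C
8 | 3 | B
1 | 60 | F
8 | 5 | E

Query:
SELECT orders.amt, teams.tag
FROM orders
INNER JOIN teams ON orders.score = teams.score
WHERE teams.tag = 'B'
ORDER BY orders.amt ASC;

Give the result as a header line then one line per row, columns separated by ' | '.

After JOIN teams (5 rows):
orders.amt | orders.score | teams.score | teams.yr | teams.tag
4 | 1 | 1 | 60 | F
40 | 3 | 3 | 7 | B
40 | 3 | 3 | 70 | C
9 | 8 | 8 | 3 | B
9 | 8 | 8 | 5 | E
After WHERE (2 rows):
orders.amt | orders.score | teams.score | teams.yr | teams.tag
40 | 3 | 3 | 7 | B
9 | 8 | 8 | 3 | B
After SELECT (2 rows):
orders.amt | teams.tag
40 | B
9 | B
After ORDER BY (2 rows):
orders.amt | teams.tag
9 | B
40 | B

== RESULT ==
orders.amt | teams.tag
9 | B
40 | B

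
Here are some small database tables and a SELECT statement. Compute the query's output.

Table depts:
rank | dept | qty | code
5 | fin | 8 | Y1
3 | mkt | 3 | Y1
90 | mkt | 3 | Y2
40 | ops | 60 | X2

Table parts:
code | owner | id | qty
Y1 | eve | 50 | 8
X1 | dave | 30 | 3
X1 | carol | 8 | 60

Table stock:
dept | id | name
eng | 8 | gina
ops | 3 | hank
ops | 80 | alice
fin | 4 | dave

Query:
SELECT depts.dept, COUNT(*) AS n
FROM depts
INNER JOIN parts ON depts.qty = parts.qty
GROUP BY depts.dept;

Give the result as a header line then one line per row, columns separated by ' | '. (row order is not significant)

After JOIN parts (4 rows):
depts.rank | depts.dept | depts.qty | depts.code | parts.code | parts.owner | parts.id | parts.qty
5 | fin | 8 | Y1 | Y1 | eve | 50 | 8
3 | mkt | 3 | Y1 | X1 | dave | 30 | 3
90 | mkt | 3 | Y2 | X1 | dave | 30 | 3
40 | ops | 60 | X2 | X1 | carol | 8 | 60
After GROUP BY (3 rows):
depts.dept | n
fin | 1
mkt | 2
ops | 1

== RESULT ==
depts.dept | n
fin | 1
mkt | 2
ops | 1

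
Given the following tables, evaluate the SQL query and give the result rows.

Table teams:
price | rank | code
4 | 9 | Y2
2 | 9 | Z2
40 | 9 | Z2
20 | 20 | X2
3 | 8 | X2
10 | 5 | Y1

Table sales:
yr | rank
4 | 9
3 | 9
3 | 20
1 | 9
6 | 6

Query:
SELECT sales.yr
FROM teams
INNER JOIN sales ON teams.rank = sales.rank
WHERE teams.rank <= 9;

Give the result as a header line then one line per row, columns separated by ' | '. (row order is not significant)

After JOIN sales (10 rows):
teams.price | teams.rank | teams.code | sales.yr | sales.rank
4 | 9 | Y2 | 4 | 9
4 | 9 | Y2 | 3 | 9
4 | 9 | Y2 | 1 | 9
2 | 9 | Z2 | 4 | 9
2 | 9 | Z2 | 3 | 9
2 | 9 | Z2 | 1 | 9
40 | 9 | Z2 | 4 | 9
40 | 9 | Z2 | 3 | 9
40 | 9 | Z2 | 1 | 9
20 | 20 | X2 | 3 | 20
After WHERE (9 rows):
teams.price | teams.rank | teams.code | sales.yr | sales.rank
4 | 9 | Y2 | 4 | 9
4 | 9 | Y2 | 3 | 9
4 | 9 | Y2 | 1 | 9
2 | 9 | Z2 | 4 | 9
2 | 9 | Z2 | 3 | 9
2 | 9 | Z2 | 1 | 9
40 | 9 | Z2 | 4 | 9
40 | 9 | Z2 | 3 | 9
40 | 9 | Z2 | 1 | 9
After SELECT (9 rows):
sales.yr
4
3
1
4
3
1
4
3
1

== RESULT ==
sales.yr
4
3
1
4
3
1
4
3
1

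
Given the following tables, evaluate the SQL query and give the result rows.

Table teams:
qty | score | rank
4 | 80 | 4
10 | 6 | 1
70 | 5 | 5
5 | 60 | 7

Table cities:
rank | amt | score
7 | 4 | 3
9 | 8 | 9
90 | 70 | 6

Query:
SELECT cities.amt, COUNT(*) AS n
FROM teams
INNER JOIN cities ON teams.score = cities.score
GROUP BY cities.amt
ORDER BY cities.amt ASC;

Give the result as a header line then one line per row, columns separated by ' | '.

After JOIN cities (1 rows):
teams.qty | teams.score | teams.rank | cities.rank | cities.amt | cities.score
10 | 6 | 1 | 90 | 70 | 6
After GROUP BY (1 rows):
cities.amt | n
70 | 1
After ORDER BY (1 rows):
cities.amt | n
70 | 1

== RESULT ==
cities.amt | n
70 | 1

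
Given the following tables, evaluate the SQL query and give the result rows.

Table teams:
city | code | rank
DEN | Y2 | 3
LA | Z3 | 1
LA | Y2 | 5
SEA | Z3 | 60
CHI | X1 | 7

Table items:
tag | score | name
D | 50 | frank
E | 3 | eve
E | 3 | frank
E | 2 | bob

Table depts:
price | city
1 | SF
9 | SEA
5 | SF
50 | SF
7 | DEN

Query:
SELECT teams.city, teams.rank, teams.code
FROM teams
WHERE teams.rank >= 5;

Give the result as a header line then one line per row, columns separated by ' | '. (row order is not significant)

After WHERE (3 rows):
teams.city | teams.code | teams.rank
LA | Y2 | 5
SEA | Z3 | 60
CHI | X1 | 7
After SELECT (3 rows):
teams.city | teams.rank | teams.code
LA | 5 | Y2
SEA | 60 | Z3
CHI | 7 | X1

== RESULT ==
teams.city | teams.rank | teams.code
LA | 5 | Y2
SEA | 60 | Z3
CHI | 7 | X1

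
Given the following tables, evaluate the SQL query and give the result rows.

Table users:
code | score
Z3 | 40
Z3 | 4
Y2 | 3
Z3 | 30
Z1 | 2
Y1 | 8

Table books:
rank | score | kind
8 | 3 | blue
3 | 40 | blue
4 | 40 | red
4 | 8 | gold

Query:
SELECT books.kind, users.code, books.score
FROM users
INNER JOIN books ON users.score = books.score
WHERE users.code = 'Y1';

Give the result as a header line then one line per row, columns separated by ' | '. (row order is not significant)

After JOIN books (4 rows):
users.code | users.score | books.rank | books.score | books.kind
Z3 | 40 | 3 | 40 | blue
Z3 | 40 | 4 | 40 | red
Y2 | 3 | 8 | 3 | blue
Y1 | 8 | 4 | 8 | gold
After WHERE (1 rows):
users.code | users.score | books.rank | books.score | books.kind
Y1 | 8 | 4 | 8 | gold
After SELECT (1 rows):
books.kind | users.code | books.score
gold | Y1 | 8

== RESULT ==
books.kind | users.code | books.score
gold | Y1 | 8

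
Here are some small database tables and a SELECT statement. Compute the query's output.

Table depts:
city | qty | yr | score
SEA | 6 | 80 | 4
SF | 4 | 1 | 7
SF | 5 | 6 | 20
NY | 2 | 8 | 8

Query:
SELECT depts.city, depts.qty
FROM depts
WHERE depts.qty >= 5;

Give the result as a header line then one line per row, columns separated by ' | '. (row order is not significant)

After WHERE (2 rows):
depts.city | depts.qty | depts.yr | depts.score
SEA | 6 | 80 | 4
SF | 5 | 6 | 20
After SELECT (2 rows):
depts.city | depts.qty
SEA | 6
SF | 5

== RESULT ==
depts.city | depts.qty
SEA | 6
SF | 5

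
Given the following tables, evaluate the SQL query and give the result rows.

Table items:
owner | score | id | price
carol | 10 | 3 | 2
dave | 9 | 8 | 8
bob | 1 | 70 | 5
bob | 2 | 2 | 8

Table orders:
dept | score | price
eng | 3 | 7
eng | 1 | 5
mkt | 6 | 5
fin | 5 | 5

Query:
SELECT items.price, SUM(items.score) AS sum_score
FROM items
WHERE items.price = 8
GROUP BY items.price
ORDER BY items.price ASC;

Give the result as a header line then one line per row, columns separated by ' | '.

== RESULT ==
items.price | sum_score
8 | 11

Derivation:
After WHERE (2 rows):
items.owner | items.score | items.id | items.price
dave | 9 | 8 | 8
bob | 2 | 2 | 8
After GROUP BY (1 rows):
items.price | sum_score
8 | 11
After ORDER BY (1 rows):
items.price | sum_score
8 | 11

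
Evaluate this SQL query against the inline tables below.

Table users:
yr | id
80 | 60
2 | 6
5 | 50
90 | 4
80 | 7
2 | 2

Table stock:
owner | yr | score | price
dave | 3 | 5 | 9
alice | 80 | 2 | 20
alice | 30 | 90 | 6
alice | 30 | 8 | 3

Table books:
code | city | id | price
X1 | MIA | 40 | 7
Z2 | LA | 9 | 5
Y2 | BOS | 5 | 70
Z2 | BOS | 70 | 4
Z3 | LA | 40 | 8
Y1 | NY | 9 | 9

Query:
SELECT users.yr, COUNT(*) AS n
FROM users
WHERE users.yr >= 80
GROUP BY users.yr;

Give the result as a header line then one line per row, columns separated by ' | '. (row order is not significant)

== RESULT ==
users.yr | n
80 | 2
90 | 1

Derivation:
After WHERE (3 rows):
users.yr | users.id
80 | 60
90 | 4
80 | 7
After GROUP BY (2 rows):
users.yr | n
80 | 2
90 | 1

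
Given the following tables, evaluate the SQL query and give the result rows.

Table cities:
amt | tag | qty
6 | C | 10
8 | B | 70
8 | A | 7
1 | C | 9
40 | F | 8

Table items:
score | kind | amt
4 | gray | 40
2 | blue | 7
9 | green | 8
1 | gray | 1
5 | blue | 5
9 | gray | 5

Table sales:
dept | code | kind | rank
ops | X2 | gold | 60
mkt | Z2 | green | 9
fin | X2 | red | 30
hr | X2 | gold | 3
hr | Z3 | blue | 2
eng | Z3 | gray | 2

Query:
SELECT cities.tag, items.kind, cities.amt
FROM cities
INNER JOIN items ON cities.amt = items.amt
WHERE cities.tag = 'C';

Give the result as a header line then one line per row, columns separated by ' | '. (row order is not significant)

After JOIN items (4 rows):
cities.amt | cities.tag | cities.qty | items.score | items.kind | items.amt
8 | B | 70 | 9 | green | 8
8 | A | 7 | 9 | green | 8
1 | C | 9 | 1 | gray | 1
40 | F | 8 | 4 | gray | 40
After WHERE (1 rows):
cities.amt | cities.tag | cities.qty | items.score | items.kind | items.amt
1 | C | 9 | 1 | gray | 1
After SELECT (1 rows):
cities.tag | items.kind | cities.amt
C | gray | 1

== RESULT ==
cities.tag | items.kind | cities.amt
C | gray | 1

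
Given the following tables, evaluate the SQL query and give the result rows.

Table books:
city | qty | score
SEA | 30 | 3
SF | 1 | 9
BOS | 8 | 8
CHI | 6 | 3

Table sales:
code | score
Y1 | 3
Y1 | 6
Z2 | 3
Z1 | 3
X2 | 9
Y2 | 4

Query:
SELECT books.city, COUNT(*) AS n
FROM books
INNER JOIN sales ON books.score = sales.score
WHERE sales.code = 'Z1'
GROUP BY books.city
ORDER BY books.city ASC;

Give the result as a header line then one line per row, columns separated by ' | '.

After JOIN sales (7 rows):
books.city | books.qty | books.score | sales.code | sales.score
SEA | 30 | 3 | Y1 | 3
SEA | 30 | 3 | Z2 | 3
SEA | 30 | 3 | Z1 | 3
SF | 1 | 9 | X2 | 9
CHI | 6 | 3 | Y1 | 3
CHI | 6 | 3 | Z2 | 3
CHI | 6 | 3 | Z1 | 3
After WHERE (2 rows):
books.city | books.qty | books.score | sales.code | sales.score
SEA | 30 | 3 | Z1 | 3
CHI | 6 | 3 | Z1 | 3
After GROUP BY (2 rows):
books.city | n
SEA | 1
CHI | 1
After ORDER BY (2 rows):
books.city | n
CHI | 1
SEA | 1

== RESULT ==
books.city | n
CHI | 1
SEA | 1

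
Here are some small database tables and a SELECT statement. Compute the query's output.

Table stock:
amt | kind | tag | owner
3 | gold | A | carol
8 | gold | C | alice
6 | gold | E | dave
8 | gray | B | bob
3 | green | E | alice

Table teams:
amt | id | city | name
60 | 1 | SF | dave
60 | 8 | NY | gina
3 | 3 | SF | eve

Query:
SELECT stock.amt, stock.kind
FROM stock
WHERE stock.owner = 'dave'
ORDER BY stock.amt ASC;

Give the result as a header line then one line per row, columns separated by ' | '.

== RESULT ==
stock.amt | stock.kind
6 | gold

Derivation:
After WHERE (1 rows):
stock.amt | stock.kind | stock.tag | stock.owner
6 | gold | E | dave
After SELECT (1 rows):
stock.amt | stock.kind
6 | gold
After ORDER BY (1 rows):
stock.amt | stock.kind
6 | gold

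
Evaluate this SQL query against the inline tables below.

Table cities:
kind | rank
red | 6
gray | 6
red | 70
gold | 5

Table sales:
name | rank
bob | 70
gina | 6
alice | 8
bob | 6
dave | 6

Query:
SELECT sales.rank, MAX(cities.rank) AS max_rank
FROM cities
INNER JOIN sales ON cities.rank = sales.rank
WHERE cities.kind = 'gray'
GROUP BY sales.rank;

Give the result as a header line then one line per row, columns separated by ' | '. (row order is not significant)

== RESULT ==
sales.rank | max_rank
6 | 6

Derivation:
After JOIN sales (7 rows):
cities.kind | cities.rank | sales.name | sales.rank
red | 6 | gina | 6
red | 6 | bob | 6
red | 6 | dave | 6
gray | 6 | gina | 6
gray | 6 | bob | 6
gray | 6 | dave | 6
red | 70 | bob | 70
After WHERE (3 rows):
cities.kind | cities.rank | sales.name | sales.rank
gray | 6 | gina | 6
gray | 6 | bob | 6
gray | 6 | dave | 6
After GROUP BY (1 rows):
sales.rank | max_rank
6 | 6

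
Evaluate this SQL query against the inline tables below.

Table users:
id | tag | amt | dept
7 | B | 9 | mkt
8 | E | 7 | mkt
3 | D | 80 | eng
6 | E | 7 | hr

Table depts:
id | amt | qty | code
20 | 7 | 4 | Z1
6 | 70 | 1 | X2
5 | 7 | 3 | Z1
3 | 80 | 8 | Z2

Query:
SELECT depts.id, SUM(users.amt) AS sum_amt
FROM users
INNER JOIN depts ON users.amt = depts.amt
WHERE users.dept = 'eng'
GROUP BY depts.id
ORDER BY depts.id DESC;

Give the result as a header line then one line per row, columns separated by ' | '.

After JOIN depts (5 rows):
users.id | users.tag | users.amt | users.dept | depts.id | depts.amt | depts.qty | depts.code
8 | E | 7 | mkt | 20 | 7 | 4 | Z1
8 | E | 7 | mkt | 5 | 7 | 3 | Z1
3 | D | 80 | eng | 3 | 80 | 8 | Z2
6 | E | 7 | hr | 20 | 7 | 4 | Z1
6 | E | 7 | hr | 5 | 7 | 3 | Z1
After WHERE (1 rows):
users.id | users.tag | users.amt | users.dept | depts.id | depts.amt | depts.qty | depts.code
3 | D | 80 | eng | 3 | 80 | 8 | Z2
After GROUP BY (1 rows):
depts.id | sum_amt
3 | 80
After ORDER BY (1 rows):
depts.id | sum_amt
3 | 80

== RESULT ==
depts.id | sum_amt
3 | 80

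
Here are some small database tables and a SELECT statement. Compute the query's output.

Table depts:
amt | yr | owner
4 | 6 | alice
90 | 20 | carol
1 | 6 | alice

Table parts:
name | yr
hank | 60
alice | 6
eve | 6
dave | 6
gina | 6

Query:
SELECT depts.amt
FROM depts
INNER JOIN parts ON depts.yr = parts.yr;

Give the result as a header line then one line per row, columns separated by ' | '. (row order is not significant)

== RESULT ==
depts.amt
4
4
4
4
1
1
1
1

Derivation:
After JOIN parts (8 rows):
depts.amt | depts.yr | depts.owner | parts.name | parts.yr
4 | 6 | alice | alice | 6
4 | 6 | alice | eve | 6
4 | 6 | alice | dave | 6
4 | 6 | alice | gina | 6
1 | 6 | alice | alice | 6
1 | 6 | alice | eve | 6
1 | 6 | alice | dave | 6
1 | 6 | alice | gina | 6
After SELECT (8 rows):
depts.amt
4
4
4
4
1
1
1
1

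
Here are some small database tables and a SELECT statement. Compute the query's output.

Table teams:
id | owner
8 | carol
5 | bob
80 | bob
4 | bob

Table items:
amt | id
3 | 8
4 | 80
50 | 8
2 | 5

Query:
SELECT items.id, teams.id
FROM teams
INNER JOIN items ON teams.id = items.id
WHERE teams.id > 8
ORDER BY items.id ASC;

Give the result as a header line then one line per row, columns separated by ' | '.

After JOIN items (4 rows):
teams.id | teams.owner | items.amt | items.id
8 | carol | 3 | 8
8 | carol | 50 | 8
5 | bob | 2 | 5
80 | bob | 4 | 80
After WHERE (1 rows):
teams.id | teams.owner | items.amt | items.id
80 | bob | 4 | 80
After SELECT (1 rows):
items.id | teams.id
80 | 80
After ORDER BY (1 rows):
items.id | teams.id
80 | 80

== RESULT ==
items.id | teams.id
80 | 80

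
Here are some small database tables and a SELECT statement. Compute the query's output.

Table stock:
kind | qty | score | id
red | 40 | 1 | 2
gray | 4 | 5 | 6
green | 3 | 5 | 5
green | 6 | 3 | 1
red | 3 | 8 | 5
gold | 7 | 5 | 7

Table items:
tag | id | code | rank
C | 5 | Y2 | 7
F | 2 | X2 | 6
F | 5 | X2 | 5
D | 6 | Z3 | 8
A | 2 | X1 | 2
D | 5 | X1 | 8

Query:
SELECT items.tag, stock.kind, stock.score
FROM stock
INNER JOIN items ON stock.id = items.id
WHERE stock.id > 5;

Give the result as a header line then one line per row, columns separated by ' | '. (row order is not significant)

After JOIN items (9 rows):
stock.kind | stock.qty | stock.score | stock.id | items.tag | items.id | items.code | items.rank
red | 40 | 1 | 2 | F | 2 | X2 | 6
red | 40 | 1 | 2 | A | 2 | X1 | 2
gray | 4 | 5 | 6 | D | 6 | Z3 | 8
green | 3 | 5 | 5 | C | 5 | Y2 | 7
green | 3 | 5 | 5 | F | 5 | X2 | 5
green | 3 | 5 | 5 | D | 5 | X1 | 8
red | 3 | 8 | 5 | C | 5 | Y2 | 7
red | 3 | 8 | 5 | F | 5 | X2 | 5
red | 3 | 8 | 5 | D | 5 | X1 | 8
After WHERE (1 rows):
stock.kind | stock.qty | stock.score | stock.id | items.tag | items.id | items.code | items.rank
gray | 4 | 5 | 6 | D | 6 | Z3 | 8
After SELECT (1 rows):
items.tag | stock.kind | stock.score
D | gray | 5

== RESULT ==
items.tag | stock.kind | stock.score
D | gray | 5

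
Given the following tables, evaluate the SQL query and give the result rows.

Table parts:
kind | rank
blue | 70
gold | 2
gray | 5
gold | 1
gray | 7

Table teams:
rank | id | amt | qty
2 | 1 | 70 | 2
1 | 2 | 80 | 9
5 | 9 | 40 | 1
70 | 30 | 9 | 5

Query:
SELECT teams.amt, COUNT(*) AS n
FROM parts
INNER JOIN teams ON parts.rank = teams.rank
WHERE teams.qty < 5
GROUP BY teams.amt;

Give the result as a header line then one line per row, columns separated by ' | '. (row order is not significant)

After JOIN teams (4 rows):
parts.kind | parts.rank | teams.rank | teams.id | teams.amt | teams.qty
blue | 70 | 70 | 30 | 9 | 5
gold | 2 | 2 | 1 | 70 | 2
gray | 5 | 5 | 9 | 40 | 1
gold | 1 | 1 | 2 | 80 | 9
After WHERE (2 rows):
parts.kind | parts.rank | teams.rank | teams.id | teams.amt | teams.qty
gold | 2 | 2 | 1 | 70 | 2
gray | 5 | 5 | 9 | 40 | 1
After GROUP BY (2 rows):
teams.amt | n
70 | 1
40 | 1

== RESULT ==
teams.amt | n
70 | 1
40 | 1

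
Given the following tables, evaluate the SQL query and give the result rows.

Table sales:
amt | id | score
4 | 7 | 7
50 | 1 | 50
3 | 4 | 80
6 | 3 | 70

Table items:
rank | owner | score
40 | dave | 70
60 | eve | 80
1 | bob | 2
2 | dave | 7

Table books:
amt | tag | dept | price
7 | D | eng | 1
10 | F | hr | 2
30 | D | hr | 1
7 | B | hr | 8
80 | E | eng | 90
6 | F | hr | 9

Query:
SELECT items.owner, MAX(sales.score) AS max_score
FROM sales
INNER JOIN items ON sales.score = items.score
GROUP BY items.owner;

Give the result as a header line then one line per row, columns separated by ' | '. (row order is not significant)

After JOIN items (3 rows):
sales.amt | sales.id | sales.score | items.rank | items.owner | items.score
4 | 7 | 7 | 2 | dave | 7
3 | 4 | 80 | 60 | eve | 80
6 | 3 | 70 | 40 | dave | 70
After GROUP BY (2 rows):
items.owner | max_score
dave | 70
eve | 80

== RESULT ==
items.owner | max_score
dave | 70
eve | 80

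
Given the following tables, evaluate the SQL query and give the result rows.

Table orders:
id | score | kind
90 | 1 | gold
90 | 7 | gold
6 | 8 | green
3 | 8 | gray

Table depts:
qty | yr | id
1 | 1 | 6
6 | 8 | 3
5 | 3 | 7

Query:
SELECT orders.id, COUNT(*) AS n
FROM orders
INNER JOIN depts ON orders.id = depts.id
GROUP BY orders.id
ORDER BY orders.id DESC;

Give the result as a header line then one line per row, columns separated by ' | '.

After JOIN depts (2 rows):
orders.id | orders.score | orders.kind | depts.qty | depts.yr | depts.id
6 | 8 | green | 1 | 1 | 6
3 | 8 | gray | 6 | 8 | 3
After GROUP BY (2 rows):
orders.id | n
6 | 1
3 | 1
After ORDER BY (2 rows):
orders.id | n
6 | 1
3 | 1

== RESULT ==
orders.id | n
6 | 1
3 | 1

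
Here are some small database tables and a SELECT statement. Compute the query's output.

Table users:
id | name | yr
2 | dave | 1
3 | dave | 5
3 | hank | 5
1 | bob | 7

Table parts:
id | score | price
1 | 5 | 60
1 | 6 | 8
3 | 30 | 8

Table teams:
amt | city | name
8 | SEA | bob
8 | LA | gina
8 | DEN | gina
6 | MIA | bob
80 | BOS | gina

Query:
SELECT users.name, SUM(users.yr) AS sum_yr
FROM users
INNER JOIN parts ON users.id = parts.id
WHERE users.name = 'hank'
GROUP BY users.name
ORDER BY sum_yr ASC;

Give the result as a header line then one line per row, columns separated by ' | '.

== RESULT ==
users.name | sum_yr
hank | 5

Derivation:
After JOIN parts (4 rows):
users.id | users.name | users.yr | parts.id | parts.score | parts.price
3 | dave | 5 | 3 | 30 | 8
3 | hank | 5 | 3 | 30 | 8
1 | bob | 7 | 1 | 5 | 60
1 | bob | 7 | 1 | 6 | 8
After WHERE (1 rows):
users.id | users.name | users.yr | parts.id | parts.score | parts.price
3 | hank | 5 | 3 | 30 | 8
After GROUP BY (1 rows):
users.name | sum_yr
hank | 5
After ORDER BY (1 rows):
users.name | sum_yr
hank | 5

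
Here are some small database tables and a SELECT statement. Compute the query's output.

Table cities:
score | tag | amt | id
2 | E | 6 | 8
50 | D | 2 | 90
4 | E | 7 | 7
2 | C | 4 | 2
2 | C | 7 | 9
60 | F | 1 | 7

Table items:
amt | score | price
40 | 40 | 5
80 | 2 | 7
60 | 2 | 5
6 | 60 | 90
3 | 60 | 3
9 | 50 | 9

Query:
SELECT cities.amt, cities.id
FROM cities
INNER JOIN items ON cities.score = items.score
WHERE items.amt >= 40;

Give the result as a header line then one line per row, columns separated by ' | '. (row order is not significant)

== RESULT ==
cities.amt | cities.id
6 | 8
6 | 8
4 | 2
4 | 2
7 | 9
7 | 9

Derivation:
After JOIN items (9 rows):
cities.score | cities.tag | cities.amt | cities.id | items.amt | items.score | items.price
2 | E | 6 | 8 | 80 | 2 | 7
2 | E | 6 | 8 | 60 | 2 | 5
50 | D | 2 | 90 | 9 | 50 | 9
2 | C | 4 | 2 | 80 | 2 | 7
2 | C | 4 | 2 | 60 | 2 | 5
2 | C | 7 | 9 | 80 | 2 | 7
2 | C | 7 | 9 | 60 | 2 | 5
60 | F | 1 | 7 | 6 | 60 | 90
60 | F | 1 | 7 | 3 | 60 | 3
After WHERE (6 rows):
cities.score | cities.tag | cities.amt | cities.id | items.amt | items.score | items.price
2 | E | 6 | 8 | 80 | 2 | 7
2 | E | 6 | 8 | 60 | 2 | 5
2 | C | 4 | 2 | 80 | 2 | 7
2 | C | 4 | 2 | 60 | 2 | 5
2 | C | 7 | 9 | 80 | 2 | 7
2 | C | 7 | 9 | 60 | 2 | 5
After SELECT (6 rows):
cities.amt | cities.id
6 | 8
6 | 8
4 | 2
4 | 2
7 | 9
7 | 9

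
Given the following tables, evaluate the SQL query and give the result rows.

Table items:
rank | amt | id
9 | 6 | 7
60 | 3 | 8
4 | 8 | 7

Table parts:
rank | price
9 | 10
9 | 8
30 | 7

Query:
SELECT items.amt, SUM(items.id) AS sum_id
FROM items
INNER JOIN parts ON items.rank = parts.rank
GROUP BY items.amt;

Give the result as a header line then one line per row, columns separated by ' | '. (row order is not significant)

== RESULT ==
items.amt | sum_id
6 | 14

Derivation:
After JOIN parts (2 rows):
items.rank | items.amt | items.id | parts.rank | parts.price
9 | 6 | 7 | 9 | 10
9 | 6 | 7 | 9 | 8
After GROUP BY (1 rows):
items.amt | sum_id
6 | 14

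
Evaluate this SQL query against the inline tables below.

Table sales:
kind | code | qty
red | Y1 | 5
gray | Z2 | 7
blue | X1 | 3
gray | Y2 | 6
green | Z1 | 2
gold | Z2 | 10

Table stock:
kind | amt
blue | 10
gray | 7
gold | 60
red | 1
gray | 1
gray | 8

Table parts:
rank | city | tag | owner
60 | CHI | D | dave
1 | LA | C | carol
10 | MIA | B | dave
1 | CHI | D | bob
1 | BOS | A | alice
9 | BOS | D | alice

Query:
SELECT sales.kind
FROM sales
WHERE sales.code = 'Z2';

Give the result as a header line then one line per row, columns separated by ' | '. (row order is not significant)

After WHERE (2 rows):
sales.kind | sales.code | sales.qty
gray | Z2 | 7
gold | Z2 | 10
After SELECT (2 rows):
sales.kind
gray
gold

== RESULT ==
sales.kind
gray
gold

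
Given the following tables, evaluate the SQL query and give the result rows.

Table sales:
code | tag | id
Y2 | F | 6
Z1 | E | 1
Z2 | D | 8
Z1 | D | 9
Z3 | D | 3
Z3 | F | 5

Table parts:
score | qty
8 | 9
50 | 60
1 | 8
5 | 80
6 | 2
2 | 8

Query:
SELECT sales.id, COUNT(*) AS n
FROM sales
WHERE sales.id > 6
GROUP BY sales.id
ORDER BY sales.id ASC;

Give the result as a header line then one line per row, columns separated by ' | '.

== RESULT ==
sales.id | n
8 | 1
9 | 1

Derivation:
After WHERE (2 rows):
sales.code | sales.tag | sales.id
Z2 | D | 8
Z1 | D | 9
After GROUP BY (2 rows):
sales.id | n
8 | 1
9 | 1
After ORDER BY (2 rows):
sales.id | n
8 | 1
9 | 1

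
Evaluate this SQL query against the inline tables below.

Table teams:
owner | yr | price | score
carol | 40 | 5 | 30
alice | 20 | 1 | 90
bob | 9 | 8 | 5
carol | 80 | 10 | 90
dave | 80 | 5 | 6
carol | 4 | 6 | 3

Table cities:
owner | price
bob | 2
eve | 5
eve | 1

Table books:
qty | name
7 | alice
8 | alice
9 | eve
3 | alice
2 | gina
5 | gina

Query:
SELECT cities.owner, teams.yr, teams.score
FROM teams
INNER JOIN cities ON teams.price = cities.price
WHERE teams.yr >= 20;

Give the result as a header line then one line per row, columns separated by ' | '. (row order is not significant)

== RESULT ==
cities.owner | teams.yr | teams.score
eve | 40 | 30
eve | 20 | 90
eve | 80 | 6

Derivation:
After JOIN cities (3 rows):
teams.owner | teams.yr | teams.price | teams.score | cities.owner | cities.price
carol | 40 | 5 | 30 | eve | 5
alice | 20 | 1 | 90 | eve | 1
dave | 80 | 5 | 6 | eve | 5
After WHERE (3 rows):
teams.owner | teams.yr | teams.price | teams.score | cities.owner | cities.price
carol | 40 | 5 | 30 | eve | 5
alice | 20 | 1 | 90 | eve | 1
dave | 80 | 5 | 6 | eve | 5
After SELECT (3 rows):
cities.owner | teams.yr | teams.score
eve | 40 | 30
eve | 20 | 90
eve | 80 | 6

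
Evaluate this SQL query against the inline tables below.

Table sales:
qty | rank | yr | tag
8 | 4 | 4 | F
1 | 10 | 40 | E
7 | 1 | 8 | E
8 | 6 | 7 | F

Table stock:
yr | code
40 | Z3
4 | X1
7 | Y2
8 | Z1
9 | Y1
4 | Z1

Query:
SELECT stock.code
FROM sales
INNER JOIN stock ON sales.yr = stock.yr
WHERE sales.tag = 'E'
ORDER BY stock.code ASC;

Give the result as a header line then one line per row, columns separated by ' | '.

After JOIN stock (5 rows):
sales.qty | sales.rank | sales.yr | sales.tag | stock.yr | stock.code
8 | 4 | 4 | F | 4 | X1
8 | 4 | 4 | F | 4 | Z1
1 | 10 | 40 | E | 40 | Z3
7 | 1 | 8 | E | 8 | Z1
8 | 6 | 7 | F | 7 | Y2
After WHERE (2 rows):
sales.qty | sales.rank | sales.yr | sales.tag | stock.yr | stock.code
1 | 10 | 40 | E | 40 | Z3
7 | 1 | 8 | E | 8 | Z1
After SELECT (2 rows):
stock.code
Z3
Z1
After ORDER BY (2 rows):
stock.code
Z1
Z3

== RESULT ==
stock.code
Z1
Z3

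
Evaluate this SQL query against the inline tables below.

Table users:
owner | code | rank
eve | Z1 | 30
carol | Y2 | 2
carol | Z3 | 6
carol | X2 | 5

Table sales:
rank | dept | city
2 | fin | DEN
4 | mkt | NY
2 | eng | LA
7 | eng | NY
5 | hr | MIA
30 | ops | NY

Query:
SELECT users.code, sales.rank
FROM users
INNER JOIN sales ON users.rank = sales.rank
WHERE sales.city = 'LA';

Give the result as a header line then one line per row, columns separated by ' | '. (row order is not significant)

After JOIN sales (4 rows):
users.owner | users.code | users.rank | sales.rank | sales.dept | sales.city
eve | Z1 | 30 | 30 | ops | NY
carol | Y2 | 2 | 2 | fin | DEN
carol | Y2 | 2 | 2 | eng | LA
carol | X2 | 5 | 5 | hr | MIA
After WHERE (1 rows):
users.owner | users.code | users.rank | sales.rank | sales.dept | sales.city
carol | Y2 | 2 | 2 | eng | LA
After SELECT (1 rows):
users.code | sales.rank
Y2 | 2

== RESULT ==
users.code | sales.rank
Y2 | 2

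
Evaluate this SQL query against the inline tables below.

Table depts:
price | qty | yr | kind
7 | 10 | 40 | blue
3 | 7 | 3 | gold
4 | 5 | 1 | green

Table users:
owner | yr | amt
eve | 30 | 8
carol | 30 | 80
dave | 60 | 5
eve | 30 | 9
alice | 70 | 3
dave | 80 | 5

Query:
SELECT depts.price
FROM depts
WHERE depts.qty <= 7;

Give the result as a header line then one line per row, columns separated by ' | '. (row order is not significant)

After WHERE (2 rows):
depts.price | depts.qty | depts.yr | depts.kind
3 | 7 | 3 | gold
4 | 5 | 1 | green
After SELECT (2 rows):
depts.price
3
4

== RESULT ==
depts.price
3
4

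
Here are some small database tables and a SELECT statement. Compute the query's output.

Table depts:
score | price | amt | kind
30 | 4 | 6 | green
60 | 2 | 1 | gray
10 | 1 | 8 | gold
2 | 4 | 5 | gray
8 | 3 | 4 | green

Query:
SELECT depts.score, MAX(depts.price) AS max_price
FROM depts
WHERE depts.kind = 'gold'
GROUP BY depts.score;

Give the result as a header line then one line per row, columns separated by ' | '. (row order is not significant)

After WHERE (1 rows):
depts.score | depts.price | depts.amt | depts.kind
10 | 1 | 8 | gold
After GROUP BY (1 rows):
depts.score | max_price
10 | 1

== RESULT ==
depts.score | max_price
10 | 1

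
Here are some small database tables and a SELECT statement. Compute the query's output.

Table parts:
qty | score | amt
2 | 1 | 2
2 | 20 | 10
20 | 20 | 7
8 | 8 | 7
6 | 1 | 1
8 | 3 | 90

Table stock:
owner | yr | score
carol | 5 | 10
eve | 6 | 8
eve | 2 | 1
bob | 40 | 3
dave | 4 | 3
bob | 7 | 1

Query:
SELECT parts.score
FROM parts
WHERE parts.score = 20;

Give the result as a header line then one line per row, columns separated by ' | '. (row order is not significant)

== RESULT ==
parts.score
20
20

Derivation:
After WHERE (2 rows):
parts.qty | parts.score | parts.amt
2 | 20 | 10
20 | 20 | 7
After SELECT (2 rows):
parts.score
20
20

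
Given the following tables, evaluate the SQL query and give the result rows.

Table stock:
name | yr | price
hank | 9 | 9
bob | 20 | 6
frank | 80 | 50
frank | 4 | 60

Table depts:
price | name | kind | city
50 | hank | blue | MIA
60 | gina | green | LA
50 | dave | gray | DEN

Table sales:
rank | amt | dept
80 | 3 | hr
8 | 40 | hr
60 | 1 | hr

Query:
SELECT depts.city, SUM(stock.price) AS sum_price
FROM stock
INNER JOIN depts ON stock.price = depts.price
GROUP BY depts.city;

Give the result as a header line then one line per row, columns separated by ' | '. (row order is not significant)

After JOIN depts (3 rows):
stock.name | stock.yr | stock.price | depts.price | depts.name | depts.kind | depts.city
frank | 80 | 50 | 50 | hank | blue | MIA
frank | 80 | 50 | 50 | dave | gray | DEN
frank | 4 | 60 | 60 | gina | green | LA
After GROUP BY (3 rows):
depts.city | sum_price
MIA | 50
DEN | 50
LA | 60

== RESULT ==
depts.city | sum_price
MIA | 50
DEN | 50
LA | 60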